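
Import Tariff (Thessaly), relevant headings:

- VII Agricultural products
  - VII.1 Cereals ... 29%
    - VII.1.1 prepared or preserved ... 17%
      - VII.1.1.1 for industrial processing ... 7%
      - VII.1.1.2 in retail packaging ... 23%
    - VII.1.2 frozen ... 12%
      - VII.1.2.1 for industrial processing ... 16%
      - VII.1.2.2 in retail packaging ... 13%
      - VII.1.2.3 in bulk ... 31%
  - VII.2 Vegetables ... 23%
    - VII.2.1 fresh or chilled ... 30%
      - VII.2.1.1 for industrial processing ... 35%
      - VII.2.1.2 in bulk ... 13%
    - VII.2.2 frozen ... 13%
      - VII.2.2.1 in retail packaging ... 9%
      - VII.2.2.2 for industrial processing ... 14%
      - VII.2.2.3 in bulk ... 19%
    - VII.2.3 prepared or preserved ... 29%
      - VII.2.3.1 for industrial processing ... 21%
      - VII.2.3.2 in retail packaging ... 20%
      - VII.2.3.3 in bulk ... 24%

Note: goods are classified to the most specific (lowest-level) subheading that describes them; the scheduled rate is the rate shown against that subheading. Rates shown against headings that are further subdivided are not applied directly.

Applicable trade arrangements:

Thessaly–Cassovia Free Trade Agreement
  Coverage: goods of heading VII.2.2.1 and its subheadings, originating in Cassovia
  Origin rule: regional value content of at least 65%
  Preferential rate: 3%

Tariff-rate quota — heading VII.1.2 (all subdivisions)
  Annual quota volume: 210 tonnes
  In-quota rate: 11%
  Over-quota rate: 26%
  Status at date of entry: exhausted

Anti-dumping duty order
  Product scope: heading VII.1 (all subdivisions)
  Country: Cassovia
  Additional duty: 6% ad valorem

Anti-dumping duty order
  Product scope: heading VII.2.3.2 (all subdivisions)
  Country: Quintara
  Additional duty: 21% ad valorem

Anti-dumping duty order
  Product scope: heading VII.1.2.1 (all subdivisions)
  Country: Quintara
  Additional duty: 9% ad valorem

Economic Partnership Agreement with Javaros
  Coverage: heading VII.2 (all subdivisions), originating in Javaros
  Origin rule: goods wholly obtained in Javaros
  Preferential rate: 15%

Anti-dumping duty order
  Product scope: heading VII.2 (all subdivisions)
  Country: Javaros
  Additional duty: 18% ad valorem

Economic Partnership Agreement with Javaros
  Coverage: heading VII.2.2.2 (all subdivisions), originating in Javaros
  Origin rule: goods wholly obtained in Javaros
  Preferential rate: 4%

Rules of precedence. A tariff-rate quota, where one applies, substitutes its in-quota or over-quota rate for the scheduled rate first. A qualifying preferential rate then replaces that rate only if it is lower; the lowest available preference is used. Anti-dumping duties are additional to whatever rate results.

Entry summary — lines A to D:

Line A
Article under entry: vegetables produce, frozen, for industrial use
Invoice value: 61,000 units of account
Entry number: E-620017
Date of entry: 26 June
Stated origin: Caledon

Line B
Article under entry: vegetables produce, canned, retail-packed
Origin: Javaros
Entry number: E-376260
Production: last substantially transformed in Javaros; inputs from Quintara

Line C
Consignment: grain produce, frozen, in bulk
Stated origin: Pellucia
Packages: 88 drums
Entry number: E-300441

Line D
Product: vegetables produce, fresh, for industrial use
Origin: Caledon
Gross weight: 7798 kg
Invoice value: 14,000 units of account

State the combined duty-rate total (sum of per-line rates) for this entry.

Line A: vegetables → VII.2; frozen → VII.2.2; for industrial use → VII.2.2.2. Scheduled 14%. No special measure applies. → 14%.
Line B: vegetables → VII.2; canned → VII.2.3; retail-packed → VII.2.3.2. Scheduled 20%. Javaros agreement on VII.2: not wholly obtained; Javaros agreement on VII.2.2.2: VII.2.3.2 not covered; anti-dumping (Javaros, VII.2): +18%; total 20% + 18% = 38%. → 38%.
Line C: grain → VII.1; frozen → VII.1.2; in bulk → VII.1.2.3. Scheduled 31%. quota on VII.1.2 exhausted → over-quota 26%. → 26%.
Line D: vegetables → VII.2; fresh → VII.2.1; for industrial use → VII.2.1.1. Scheduled 35%. No special measure applies. → 35%.
Sum: 14% + 38% + 26% + 35% = 113%.

113%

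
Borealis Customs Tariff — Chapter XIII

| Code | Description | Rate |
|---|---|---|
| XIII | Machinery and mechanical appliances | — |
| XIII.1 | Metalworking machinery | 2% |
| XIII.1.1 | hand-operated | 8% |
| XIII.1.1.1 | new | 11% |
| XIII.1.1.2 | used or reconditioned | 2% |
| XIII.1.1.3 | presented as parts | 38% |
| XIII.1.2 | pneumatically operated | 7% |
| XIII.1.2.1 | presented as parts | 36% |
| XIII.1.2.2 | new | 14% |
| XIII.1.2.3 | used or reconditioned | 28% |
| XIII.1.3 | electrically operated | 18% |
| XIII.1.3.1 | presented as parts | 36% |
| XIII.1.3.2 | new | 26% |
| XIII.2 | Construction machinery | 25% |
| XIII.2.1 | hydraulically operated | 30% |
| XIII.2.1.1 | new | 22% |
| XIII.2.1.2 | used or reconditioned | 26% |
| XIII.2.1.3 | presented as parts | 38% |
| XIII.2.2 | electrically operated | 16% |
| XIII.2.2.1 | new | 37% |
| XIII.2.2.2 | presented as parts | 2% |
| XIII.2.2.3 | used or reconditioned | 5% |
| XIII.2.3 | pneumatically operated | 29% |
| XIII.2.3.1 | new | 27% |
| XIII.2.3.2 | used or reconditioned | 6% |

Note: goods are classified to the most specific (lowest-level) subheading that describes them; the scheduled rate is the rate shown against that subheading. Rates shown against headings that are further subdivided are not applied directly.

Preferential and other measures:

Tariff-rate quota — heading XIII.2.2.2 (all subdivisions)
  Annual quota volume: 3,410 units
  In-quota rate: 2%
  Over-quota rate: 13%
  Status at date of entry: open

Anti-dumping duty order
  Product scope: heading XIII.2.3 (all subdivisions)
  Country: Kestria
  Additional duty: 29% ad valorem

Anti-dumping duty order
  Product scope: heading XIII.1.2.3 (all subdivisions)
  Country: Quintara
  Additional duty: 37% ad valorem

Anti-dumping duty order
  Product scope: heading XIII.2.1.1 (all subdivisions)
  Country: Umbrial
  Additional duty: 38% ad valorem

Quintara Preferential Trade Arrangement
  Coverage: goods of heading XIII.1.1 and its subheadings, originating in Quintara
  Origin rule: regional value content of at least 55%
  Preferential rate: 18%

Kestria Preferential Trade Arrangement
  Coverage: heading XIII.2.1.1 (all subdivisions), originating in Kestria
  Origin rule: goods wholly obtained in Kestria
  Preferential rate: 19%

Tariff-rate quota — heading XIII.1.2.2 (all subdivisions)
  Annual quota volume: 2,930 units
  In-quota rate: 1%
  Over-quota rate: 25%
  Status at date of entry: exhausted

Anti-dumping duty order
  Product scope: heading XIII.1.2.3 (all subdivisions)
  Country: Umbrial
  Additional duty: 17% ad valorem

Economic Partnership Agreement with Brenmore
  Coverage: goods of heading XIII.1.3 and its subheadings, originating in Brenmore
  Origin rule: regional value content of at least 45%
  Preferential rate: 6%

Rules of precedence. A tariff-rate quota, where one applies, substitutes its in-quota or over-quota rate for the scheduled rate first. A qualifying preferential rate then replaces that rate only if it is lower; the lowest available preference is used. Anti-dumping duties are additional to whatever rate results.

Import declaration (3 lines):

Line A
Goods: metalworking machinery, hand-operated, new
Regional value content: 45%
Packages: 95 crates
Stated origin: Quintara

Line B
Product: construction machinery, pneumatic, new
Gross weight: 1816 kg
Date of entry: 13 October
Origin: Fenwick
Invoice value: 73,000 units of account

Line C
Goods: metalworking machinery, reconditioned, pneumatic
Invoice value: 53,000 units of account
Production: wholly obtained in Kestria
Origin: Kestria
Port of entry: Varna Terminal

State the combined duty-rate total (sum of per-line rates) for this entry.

Line A: metalworking → XIII.1; hand-operated → XIII.1.1; new → XIII.1.1.1. Scheduled 11%. Quintara agreement on XIII.1.1: RVC < 55%. → 11%.
Line B: construction → XIII.2; pneumatic → XIII.2.3; new → XIII.2.3.1. Scheduled 27%. No special measure applies. → 27%.
Line C: metalworking → XIII.1; pneumatic → XIII.1.2; reconditioned → XIII.1.2.3. Scheduled 28%. Kestria agreement on XIII.2.1.1: XIII.1.2.3 not covered. → 28%.
Sum: 11% + 27% + 28% = 66%.

66%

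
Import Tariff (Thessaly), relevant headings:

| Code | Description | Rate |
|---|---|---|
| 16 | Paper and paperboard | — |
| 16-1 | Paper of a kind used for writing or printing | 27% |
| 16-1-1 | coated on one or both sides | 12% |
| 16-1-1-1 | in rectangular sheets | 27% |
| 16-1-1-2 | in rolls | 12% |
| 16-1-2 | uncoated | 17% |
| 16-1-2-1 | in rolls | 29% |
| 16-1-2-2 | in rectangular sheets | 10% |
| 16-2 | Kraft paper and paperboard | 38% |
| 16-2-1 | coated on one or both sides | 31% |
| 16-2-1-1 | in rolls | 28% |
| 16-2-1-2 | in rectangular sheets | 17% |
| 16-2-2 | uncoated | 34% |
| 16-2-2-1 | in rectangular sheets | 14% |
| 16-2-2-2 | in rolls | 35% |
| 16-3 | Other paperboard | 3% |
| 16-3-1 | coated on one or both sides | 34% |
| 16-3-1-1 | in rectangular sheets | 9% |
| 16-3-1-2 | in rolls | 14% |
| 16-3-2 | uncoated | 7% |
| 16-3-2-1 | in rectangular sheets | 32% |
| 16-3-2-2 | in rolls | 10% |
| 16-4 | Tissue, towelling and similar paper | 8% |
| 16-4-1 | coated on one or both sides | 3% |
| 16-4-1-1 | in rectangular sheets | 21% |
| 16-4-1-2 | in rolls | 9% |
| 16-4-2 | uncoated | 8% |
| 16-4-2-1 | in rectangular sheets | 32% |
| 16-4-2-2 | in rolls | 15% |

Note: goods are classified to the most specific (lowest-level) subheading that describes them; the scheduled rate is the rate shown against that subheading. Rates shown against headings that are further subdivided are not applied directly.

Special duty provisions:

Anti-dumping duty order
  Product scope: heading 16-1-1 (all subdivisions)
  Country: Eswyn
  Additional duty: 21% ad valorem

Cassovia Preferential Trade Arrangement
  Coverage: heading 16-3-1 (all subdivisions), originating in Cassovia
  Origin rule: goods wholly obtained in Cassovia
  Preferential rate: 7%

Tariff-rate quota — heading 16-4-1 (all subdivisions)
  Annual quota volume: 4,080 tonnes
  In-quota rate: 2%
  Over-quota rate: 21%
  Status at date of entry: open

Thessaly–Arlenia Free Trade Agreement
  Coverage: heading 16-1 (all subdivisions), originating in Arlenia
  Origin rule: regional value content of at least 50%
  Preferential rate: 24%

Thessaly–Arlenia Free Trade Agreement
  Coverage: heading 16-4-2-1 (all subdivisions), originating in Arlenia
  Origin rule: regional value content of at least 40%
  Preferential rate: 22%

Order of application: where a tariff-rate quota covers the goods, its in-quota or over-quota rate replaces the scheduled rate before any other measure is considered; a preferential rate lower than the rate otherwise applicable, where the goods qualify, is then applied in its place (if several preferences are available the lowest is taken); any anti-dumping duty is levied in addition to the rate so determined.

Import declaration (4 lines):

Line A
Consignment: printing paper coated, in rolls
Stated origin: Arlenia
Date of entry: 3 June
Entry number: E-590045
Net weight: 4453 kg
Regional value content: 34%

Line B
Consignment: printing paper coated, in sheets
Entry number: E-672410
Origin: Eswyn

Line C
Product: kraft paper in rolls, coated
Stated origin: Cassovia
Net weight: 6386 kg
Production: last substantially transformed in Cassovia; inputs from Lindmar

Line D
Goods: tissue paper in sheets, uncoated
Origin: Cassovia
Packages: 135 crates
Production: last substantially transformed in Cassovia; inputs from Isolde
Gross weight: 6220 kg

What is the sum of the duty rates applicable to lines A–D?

Line A: printing paper → 16-1; coated → 16-1-1; in rolls → 16-1-1-2. Scheduled 12%. Arlenia agreement on 16-1: RVC < 50%; Arlenia agreement on 16-4-2-1: 16-1-1-2 not covered. → 12%.
Line B: printing paper → 16-1; coated → 16-1-1; in sheets → 16-1-1-1. Scheduled 27%. anti-dumping (Eswyn, 16-1-1): +21%; total 27% + 21% = 48%. → 48%.
Line C: kraft paper → 16-2; coated → 16-2-1; in rolls → 16-2-1-1. Scheduled 28%. Cassovia agreement on 16-3-1: 16-2-1-1 not covered. → 28%.
Line D: tissue paper → 16-4; uncoated → 16-4-2; in sheets → 16-4-2-1. Scheduled 32%. Cassovia agreement on 16-3-1: 16-4-2-1 not covered. → 32%.
Sum: 12% + 48% + 28% + 32% = 120%.

120%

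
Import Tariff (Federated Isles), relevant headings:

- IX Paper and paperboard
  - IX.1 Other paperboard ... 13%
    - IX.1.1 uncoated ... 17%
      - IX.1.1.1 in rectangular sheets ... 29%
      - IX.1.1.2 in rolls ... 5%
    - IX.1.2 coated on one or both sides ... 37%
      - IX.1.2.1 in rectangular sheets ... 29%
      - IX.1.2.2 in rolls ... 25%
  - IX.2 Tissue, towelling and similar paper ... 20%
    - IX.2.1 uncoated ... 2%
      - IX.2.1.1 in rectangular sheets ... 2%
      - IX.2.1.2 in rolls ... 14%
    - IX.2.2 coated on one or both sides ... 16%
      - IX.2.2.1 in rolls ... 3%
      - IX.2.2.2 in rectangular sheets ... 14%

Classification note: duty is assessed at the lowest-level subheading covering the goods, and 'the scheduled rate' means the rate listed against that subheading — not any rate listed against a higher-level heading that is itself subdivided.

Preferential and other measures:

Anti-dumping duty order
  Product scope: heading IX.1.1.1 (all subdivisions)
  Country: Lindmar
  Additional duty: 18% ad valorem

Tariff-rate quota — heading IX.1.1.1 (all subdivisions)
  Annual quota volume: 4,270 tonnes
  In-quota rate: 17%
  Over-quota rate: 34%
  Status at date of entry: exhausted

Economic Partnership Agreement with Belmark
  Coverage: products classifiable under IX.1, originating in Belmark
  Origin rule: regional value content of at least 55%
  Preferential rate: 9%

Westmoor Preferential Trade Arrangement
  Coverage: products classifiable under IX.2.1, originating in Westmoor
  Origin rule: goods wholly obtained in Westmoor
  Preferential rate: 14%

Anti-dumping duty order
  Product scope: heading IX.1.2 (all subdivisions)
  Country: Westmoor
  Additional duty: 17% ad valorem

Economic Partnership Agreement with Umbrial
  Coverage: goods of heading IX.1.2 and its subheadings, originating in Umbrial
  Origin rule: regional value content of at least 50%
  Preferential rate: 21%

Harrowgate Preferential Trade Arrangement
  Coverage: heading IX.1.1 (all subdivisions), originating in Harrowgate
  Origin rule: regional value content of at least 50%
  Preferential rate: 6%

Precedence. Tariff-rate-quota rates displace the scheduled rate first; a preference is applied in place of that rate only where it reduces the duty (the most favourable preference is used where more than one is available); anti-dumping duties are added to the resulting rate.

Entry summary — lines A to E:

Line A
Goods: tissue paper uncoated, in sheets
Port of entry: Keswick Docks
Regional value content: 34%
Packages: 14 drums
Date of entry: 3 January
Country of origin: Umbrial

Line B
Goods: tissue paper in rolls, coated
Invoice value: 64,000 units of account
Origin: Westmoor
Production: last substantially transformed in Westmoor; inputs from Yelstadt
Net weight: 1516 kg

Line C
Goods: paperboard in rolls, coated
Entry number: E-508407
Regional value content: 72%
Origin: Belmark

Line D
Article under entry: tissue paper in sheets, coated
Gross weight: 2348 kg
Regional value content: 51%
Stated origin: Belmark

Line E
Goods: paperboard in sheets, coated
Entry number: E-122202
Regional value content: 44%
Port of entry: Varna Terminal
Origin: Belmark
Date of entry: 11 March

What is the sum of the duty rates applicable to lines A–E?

57%

Line A: tissue paper → IX.2; uncoated → IX.2.1; in sheets → IX.2.1.1. Scheduled 2%. Umbrial agreement on IX.1.2: IX.2.1.1 not covered. → 2%.
Line B: tissue paper → IX.2; coated → IX.2.2; in rolls → IX.2.2.1. Scheduled 3%. Westmoor agreement on IX.2.1: IX.2.2.1 not covered. → 3%.
Line C: paperboard → IX.1; coated → IX.1.2; in rolls → IX.1.2.2. Scheduled 25%. Belmark agreement on IX.1: RVC ≥ 55% → 9% available; preferential 9%. → 9%.
Line D: tissue paper → IX.2; coated → IX.2.2; in sheets → IX.2.2.2. Scheduled 14%. Belmark agreement on IX.1: IX.2.2.2 not covered. → 14%.
Line E: paperboard → IX.1; coated → IX.1.2; in sheets → IX.1.2.1. Scheduled 29%. Belmark agreement on IX.1: RVC < 55%. → 29%.
Sum: 2% + 3% + 9% + 14% + 29% = 57%.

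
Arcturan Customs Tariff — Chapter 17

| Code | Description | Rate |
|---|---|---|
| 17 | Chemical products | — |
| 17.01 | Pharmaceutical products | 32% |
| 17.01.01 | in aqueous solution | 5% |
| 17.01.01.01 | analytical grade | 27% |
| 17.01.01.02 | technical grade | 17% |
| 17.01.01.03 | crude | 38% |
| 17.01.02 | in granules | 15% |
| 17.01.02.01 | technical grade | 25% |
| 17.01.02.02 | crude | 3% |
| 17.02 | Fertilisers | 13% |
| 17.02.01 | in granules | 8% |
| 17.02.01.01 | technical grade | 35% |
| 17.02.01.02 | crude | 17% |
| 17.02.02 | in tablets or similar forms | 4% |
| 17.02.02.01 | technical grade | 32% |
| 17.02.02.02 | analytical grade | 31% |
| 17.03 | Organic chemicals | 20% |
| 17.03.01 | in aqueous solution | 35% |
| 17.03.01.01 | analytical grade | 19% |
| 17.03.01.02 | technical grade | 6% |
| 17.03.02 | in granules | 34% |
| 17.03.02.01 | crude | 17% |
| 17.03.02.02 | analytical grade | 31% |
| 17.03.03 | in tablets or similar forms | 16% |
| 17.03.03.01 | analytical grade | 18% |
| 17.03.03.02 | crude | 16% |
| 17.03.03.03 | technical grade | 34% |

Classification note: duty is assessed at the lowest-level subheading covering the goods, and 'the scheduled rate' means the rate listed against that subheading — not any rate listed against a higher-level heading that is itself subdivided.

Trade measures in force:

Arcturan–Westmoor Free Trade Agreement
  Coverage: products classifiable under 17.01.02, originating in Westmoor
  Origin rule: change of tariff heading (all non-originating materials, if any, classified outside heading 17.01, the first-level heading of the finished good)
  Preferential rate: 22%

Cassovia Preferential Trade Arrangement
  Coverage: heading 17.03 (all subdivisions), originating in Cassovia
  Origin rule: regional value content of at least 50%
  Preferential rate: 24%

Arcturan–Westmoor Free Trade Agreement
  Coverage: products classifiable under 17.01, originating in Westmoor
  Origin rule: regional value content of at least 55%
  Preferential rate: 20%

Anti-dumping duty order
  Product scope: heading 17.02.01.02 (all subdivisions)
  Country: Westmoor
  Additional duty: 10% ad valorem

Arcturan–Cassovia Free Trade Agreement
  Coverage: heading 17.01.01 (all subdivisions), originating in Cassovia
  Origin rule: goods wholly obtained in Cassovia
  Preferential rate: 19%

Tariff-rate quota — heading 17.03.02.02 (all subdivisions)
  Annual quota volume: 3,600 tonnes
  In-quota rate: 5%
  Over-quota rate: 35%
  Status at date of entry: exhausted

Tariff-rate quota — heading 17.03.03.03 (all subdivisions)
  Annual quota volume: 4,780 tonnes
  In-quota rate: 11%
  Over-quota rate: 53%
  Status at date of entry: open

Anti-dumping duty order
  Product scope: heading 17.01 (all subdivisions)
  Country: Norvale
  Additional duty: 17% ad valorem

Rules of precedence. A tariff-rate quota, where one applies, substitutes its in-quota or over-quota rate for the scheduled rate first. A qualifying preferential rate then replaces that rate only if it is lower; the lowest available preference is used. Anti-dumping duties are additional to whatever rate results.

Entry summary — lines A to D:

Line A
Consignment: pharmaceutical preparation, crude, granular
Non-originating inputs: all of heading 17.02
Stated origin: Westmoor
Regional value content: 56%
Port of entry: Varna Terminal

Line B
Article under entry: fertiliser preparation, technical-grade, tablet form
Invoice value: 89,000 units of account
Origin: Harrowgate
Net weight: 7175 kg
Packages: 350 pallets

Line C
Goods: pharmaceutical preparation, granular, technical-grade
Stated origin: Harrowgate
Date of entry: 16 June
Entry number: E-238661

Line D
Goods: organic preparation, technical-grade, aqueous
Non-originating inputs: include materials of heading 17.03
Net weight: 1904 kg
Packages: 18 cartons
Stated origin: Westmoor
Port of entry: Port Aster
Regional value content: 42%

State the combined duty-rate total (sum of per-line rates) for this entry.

66%

Line A: pharmaceutical → 17.01; granular → 17.01.02; crude → 17.01.02.02. Scheduled 3%. Westmoor agreement on 17.01.02: CTH met → 22% available; Westmoor agreement on 17.01: RVC ≥ 55% → 20% available; preference 20% not lower than 3% → no reduction. → 3%.
Line B: fertiliser → 17.02; tablet form → 17.02.02; technical-grade → 17.02.02.01. Scheduled 32%. No special measure applies. → 32%.
Line C: pharmaceutical → 17.01; granular → 17.01.02; technical-grade → 17.01.02.01. Scheduled 25%. No special measure applies. → 25%.
Line D: organic → 17.03; aqueous → 17.03.01; technical-grade → 17.03.01.02. Scheduled 6%. Westmoor agreement on 17.01.02: 17.03.01.02 not covered; Westmoor agreement on 17.01: 17.03.01.02 not covered. → 6%.
Sum: 3% + 32% + 25% + 6% = 66%.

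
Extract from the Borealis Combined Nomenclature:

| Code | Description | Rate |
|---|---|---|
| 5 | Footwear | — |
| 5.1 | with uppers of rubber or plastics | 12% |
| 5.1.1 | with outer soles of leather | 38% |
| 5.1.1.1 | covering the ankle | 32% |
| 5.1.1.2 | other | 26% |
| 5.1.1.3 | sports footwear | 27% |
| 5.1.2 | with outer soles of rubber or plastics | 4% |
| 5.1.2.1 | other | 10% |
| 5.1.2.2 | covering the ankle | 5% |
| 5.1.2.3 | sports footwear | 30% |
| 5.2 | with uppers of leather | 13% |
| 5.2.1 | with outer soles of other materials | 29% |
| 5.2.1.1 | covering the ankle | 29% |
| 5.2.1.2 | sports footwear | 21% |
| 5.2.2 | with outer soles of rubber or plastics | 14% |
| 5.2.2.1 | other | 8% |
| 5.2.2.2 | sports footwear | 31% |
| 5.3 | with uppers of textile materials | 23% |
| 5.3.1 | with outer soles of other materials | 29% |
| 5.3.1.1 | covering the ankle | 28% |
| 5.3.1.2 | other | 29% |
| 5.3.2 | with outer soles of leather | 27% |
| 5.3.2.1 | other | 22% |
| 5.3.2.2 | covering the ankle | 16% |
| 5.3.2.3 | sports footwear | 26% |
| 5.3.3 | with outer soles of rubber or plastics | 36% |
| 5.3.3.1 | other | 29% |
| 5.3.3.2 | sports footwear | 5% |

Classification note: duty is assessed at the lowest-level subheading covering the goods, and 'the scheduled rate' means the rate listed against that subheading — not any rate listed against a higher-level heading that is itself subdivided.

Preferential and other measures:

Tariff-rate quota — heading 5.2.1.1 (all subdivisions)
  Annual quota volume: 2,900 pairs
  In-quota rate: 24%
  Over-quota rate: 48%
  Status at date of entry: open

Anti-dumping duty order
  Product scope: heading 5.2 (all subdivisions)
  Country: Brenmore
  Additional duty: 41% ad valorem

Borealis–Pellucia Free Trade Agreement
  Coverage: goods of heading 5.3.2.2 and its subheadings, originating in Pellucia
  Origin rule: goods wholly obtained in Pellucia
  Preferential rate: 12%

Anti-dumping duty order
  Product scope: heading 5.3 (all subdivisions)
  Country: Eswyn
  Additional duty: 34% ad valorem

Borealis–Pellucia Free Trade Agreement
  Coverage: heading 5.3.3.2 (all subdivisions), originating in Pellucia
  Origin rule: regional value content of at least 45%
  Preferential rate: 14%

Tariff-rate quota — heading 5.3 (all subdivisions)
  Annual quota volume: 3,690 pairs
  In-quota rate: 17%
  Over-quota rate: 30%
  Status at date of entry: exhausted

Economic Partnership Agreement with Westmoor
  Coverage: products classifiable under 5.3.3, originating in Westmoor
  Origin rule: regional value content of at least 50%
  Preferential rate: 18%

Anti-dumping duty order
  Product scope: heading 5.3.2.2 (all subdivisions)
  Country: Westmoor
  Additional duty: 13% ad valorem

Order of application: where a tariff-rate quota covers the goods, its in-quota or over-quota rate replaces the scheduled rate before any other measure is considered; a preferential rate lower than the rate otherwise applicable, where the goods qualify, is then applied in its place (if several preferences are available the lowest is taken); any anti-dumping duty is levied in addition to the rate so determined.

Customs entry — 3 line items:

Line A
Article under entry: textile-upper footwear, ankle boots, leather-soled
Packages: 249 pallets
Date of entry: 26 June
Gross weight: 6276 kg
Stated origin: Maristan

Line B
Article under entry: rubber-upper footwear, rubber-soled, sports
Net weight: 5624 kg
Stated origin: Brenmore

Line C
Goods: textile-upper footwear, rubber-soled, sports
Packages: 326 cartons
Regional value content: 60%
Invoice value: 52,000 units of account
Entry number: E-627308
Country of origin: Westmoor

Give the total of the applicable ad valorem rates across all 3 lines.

Line A: textile-upper → 5.3; leather-soled → 5.3.2; ankle boots → 5.3.2.2. Scheduled 16%. quota on 5.3 exhausted → over-quota 30%. → 30%.
Line B: rubber-upper → 5.1; rubber-soled → 5.1.2; sports → 5.1.2.3. Scheduled 30%. No special measure applies. → 30%.
Line C: textile-upper → 5.3; rubber-soled → 5.3.3; sports → 5.3.3.2. Scheduled 5%. quota on 5.3 exhausted → over-quota 30%; Westmoor agreement on 5.3.3: RVC ≥ 50% → 18% available; preferential 18%. → 18%.
Sum: 30% + 30% + 18% = 78%.

78%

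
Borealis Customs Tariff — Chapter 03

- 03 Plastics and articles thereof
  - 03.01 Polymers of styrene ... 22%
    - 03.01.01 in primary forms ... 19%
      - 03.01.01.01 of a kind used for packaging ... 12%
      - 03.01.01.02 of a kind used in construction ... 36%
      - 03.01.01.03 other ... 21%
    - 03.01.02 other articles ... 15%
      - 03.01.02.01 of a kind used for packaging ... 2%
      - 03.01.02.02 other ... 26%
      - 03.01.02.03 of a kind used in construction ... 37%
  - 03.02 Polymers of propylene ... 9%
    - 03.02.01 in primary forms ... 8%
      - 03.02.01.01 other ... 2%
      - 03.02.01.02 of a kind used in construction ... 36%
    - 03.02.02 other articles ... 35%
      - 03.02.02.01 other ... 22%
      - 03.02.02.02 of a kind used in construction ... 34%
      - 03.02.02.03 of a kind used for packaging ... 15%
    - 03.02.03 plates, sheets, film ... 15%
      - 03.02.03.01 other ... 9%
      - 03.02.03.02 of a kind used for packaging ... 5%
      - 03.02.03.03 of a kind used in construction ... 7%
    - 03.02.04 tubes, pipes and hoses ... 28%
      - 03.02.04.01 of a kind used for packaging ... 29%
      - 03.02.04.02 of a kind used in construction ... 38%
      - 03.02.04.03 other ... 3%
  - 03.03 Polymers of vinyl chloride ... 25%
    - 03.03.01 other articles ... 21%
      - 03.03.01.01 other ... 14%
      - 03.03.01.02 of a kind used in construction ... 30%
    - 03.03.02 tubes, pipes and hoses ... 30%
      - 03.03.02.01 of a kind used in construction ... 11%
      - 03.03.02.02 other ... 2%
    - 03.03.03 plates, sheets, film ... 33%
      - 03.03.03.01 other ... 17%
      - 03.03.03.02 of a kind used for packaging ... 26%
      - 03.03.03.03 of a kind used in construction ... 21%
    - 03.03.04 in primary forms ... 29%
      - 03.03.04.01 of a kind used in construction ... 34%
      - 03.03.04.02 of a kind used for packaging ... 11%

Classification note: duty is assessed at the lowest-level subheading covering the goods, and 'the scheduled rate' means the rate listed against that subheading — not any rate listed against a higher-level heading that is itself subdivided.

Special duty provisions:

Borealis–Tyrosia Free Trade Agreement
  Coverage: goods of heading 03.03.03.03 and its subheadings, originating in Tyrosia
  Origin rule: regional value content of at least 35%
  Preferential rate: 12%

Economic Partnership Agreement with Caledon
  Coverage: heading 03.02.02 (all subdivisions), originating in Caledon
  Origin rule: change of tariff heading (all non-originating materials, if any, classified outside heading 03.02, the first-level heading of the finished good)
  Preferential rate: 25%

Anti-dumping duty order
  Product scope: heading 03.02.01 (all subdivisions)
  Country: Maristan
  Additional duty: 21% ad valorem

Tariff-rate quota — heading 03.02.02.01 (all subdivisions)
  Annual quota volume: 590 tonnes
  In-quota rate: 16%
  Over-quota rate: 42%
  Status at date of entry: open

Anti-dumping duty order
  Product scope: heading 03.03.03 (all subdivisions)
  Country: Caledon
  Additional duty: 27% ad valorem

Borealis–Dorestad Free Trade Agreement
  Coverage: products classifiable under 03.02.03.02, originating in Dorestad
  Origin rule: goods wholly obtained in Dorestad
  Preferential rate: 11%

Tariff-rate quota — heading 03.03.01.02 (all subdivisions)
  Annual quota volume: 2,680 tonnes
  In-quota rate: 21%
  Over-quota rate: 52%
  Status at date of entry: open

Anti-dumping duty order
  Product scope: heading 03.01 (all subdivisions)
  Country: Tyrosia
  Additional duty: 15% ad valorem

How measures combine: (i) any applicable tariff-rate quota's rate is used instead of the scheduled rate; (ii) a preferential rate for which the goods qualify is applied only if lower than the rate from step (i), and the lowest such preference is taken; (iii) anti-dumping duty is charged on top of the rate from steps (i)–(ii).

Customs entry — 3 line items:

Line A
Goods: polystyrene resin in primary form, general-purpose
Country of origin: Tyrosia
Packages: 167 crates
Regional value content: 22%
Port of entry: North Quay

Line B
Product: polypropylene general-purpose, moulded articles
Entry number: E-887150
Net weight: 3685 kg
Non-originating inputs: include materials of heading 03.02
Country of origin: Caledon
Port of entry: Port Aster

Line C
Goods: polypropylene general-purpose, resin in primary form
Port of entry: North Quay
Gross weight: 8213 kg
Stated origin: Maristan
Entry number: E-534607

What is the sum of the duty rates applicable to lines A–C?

Line A: polystyrene → 03.01; resin in primary form → 03.01.01; general-purpose → 03.01.01.03. Scheduled 21%. Tyrosia agreement on 03.03.03.03: 03.01.01.03 not covered; anti-dumping (Tyrosia, 03.01): +15%; total 21% + 15% = 36%. → 36%.
Line B: polypropylene → 03.02; moulded articles → 03.02.02; general-purpose → 03.02.02.01. Scheduled 22%. quota on 03.02.02.01 open → in-quota 16%; Caledon agreement on 03.02.02: CTH not met. → 16%.
Line C: polypropylene → 03.02; resin in primary form → 03.02.01; general-purpose → 03.02.01.01. Scheduled 2%. anti-dumping (Maristan, 03.02.01): +21%; total 2% + 21% = 23%. → 23%.
Sum: 36% + 16% + 23% = 75%.

75%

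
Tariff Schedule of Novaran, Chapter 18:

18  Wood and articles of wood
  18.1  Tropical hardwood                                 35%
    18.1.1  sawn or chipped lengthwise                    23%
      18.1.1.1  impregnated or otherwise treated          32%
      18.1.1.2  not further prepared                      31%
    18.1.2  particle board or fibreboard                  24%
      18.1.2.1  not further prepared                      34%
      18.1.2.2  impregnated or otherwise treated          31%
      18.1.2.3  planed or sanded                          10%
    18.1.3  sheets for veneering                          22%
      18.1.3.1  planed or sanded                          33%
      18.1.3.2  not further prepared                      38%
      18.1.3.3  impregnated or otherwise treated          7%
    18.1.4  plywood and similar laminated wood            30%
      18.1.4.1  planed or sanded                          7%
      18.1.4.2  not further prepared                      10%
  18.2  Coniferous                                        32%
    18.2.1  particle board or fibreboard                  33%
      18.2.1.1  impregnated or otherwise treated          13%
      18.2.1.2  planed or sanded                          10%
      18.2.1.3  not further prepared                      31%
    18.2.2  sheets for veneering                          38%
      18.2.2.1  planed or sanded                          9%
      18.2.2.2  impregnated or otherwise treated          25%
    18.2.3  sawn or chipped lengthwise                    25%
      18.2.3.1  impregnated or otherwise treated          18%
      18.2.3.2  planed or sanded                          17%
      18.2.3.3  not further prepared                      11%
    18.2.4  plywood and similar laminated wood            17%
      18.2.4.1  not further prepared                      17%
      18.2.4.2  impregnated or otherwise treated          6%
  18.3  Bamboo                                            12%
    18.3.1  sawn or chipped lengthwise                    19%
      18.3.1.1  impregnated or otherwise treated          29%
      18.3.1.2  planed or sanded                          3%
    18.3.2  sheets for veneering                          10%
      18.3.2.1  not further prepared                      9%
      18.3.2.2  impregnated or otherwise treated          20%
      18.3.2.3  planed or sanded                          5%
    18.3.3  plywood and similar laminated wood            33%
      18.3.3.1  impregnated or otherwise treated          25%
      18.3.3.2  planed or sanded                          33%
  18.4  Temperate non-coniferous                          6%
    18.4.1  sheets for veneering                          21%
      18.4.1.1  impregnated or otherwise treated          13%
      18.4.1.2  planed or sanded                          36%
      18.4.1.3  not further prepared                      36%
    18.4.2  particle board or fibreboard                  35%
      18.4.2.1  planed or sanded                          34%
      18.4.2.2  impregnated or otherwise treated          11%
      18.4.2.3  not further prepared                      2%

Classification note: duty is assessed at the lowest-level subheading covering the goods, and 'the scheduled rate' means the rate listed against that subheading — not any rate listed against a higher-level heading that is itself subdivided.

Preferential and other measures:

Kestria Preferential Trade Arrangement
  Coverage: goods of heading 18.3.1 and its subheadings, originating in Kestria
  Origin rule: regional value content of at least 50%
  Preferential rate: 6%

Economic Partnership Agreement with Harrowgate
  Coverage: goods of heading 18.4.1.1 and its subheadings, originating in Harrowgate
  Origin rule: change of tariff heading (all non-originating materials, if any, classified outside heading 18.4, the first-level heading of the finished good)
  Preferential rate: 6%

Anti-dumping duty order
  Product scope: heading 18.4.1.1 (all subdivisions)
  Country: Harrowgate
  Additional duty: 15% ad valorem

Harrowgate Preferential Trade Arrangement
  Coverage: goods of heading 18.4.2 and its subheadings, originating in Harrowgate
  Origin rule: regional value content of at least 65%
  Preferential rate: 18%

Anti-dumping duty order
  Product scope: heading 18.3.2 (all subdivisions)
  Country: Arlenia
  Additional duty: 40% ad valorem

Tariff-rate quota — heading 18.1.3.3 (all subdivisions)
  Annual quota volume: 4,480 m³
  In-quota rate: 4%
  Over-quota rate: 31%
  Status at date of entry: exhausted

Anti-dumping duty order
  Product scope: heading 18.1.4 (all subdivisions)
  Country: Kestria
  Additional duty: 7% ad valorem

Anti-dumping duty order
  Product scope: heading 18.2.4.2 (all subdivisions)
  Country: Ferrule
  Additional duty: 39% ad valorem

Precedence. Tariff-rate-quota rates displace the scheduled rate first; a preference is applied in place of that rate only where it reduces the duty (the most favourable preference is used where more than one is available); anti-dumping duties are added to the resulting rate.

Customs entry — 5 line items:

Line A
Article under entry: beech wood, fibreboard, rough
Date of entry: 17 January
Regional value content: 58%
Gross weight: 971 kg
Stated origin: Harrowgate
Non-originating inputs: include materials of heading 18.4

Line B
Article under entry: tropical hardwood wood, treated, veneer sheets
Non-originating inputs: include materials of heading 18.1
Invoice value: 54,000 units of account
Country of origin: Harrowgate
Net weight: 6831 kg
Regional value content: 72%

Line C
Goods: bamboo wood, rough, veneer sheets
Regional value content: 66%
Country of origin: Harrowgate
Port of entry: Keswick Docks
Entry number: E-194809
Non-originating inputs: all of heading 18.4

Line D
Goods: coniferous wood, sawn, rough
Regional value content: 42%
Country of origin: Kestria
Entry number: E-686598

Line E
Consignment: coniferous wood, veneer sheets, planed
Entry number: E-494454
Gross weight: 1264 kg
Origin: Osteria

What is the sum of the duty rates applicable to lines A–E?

62%

Line A: beech → 18.4; fibreboard → 18.4.2; rough → 18.4.2.3. Scheduled 2%. Harrowgate agreement on 18.4.1.1: 18.4.2.3 not covered; Harrowgate agreement on 18.4.2: RVC < 65%. → 2%.
Line B: tropical hardwood → 18.1; veneer sheets → 18.1.3; treated → 18.1.3.3. Scheduled 7%. quota on 18.1.3.3 exhausted → over-quota 31%; Harrowgate agreement on 18.4.1.1: 18.1.3.3 not covered; Harrowgate agreement on 18.4.2: 18.1.3.3 not covered. → 31%.
Line C: bamboo → 18.3; veneer sheets → 18.3.2; rough → 18.3.2.1. Scheduled 9%. Harrowgate agreement on 18.4.1.1: 18.3.2.1 not covered; Harrowgate agreement on 18.4.2: 18.3.2.1 not covered. → 9%.
Line D: coniferous → 18.2; sawn → 18.2.3; rough → 18.2.3.3. Scheduled 11%. Kestria agreement on 18.3.1: 18.2.3.3 not covered. → 11%.
Line E: coniferous → 18.2; veneer sheets → 18.2.2; planed → 18.2.2.1. Scheduled 9%. No special measure applies. → 9%.
Sum: 2% + 31% + 9% + 11% + 9% = 62%.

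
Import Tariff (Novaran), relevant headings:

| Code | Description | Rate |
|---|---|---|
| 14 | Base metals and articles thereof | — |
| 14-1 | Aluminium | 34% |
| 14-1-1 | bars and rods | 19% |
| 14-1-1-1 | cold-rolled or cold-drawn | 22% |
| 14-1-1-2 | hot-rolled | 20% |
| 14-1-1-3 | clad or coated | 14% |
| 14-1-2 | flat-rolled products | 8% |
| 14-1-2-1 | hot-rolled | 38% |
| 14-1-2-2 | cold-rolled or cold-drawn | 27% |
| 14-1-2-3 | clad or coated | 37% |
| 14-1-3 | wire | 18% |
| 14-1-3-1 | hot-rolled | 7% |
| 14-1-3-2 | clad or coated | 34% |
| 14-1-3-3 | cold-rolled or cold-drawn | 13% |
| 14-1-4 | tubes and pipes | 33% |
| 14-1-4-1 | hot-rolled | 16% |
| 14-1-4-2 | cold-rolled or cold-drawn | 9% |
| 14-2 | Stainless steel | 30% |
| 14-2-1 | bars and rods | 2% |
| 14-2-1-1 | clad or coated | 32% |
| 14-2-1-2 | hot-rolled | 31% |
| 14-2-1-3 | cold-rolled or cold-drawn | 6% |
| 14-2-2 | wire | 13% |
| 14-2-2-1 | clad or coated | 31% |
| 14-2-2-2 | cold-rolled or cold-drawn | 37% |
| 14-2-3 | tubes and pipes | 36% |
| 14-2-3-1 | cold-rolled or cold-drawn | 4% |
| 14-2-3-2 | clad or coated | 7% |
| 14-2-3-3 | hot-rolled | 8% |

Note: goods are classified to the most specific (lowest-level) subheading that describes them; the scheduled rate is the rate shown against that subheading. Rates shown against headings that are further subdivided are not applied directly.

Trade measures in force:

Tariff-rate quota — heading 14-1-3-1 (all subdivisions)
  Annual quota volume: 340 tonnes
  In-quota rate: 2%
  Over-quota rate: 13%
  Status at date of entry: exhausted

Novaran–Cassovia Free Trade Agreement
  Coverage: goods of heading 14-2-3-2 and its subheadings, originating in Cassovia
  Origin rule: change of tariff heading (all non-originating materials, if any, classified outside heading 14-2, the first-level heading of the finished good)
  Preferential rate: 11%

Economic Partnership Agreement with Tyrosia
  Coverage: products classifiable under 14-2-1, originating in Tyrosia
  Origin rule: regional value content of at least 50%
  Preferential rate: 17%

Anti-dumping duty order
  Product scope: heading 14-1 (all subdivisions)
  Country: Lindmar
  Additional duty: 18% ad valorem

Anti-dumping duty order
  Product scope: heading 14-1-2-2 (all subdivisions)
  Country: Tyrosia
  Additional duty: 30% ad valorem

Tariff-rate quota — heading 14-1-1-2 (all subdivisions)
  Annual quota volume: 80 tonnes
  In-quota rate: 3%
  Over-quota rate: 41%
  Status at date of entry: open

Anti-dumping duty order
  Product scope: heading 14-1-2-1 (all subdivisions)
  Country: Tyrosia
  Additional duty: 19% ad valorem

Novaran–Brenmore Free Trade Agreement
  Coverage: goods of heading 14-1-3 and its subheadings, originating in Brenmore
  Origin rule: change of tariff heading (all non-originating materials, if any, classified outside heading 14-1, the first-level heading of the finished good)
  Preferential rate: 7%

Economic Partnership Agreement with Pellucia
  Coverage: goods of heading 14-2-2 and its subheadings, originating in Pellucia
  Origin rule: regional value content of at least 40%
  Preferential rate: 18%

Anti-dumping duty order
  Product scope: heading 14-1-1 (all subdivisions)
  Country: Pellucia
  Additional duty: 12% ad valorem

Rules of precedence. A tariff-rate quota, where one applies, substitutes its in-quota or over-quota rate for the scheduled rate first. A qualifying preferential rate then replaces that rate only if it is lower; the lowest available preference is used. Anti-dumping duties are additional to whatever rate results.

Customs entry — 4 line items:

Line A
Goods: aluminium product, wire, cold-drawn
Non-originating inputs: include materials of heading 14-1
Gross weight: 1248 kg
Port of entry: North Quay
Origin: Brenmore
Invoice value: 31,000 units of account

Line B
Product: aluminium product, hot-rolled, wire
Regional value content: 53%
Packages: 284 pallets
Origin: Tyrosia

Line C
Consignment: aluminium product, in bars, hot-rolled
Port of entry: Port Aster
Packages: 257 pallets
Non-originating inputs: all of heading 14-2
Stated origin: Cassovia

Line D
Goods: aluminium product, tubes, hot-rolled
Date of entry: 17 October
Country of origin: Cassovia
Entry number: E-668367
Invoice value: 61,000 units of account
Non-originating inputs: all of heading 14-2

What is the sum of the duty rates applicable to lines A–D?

45%

Line A: aluminium → 14-1; wire → 14-1-3; cold-drawn → 14-1-3-3. Scheduled 13%. Brenmore agreement on 14-1-3: CTH not met. → 13%.
Line B: aluminium → 14-1; wire → 14-1-3; hot-rolled → 14-1-3-1. Scheduled 7%. quota on 14-1-3-1 exhausted → over-quota 13%; Tyrosia agreement on 14-2-1: 14-1-3-1 not covered. → 13%.
Line C: aluminium → 14-1; in bars → 14-1-1; hot-rolled → 14-1-1-2. Scheduled 20%. quota on 14-1-1-2 open → in-quota 3%; Cassovia agreement on 14-2-3-2: 14-1-1-2 not covered. → 3%.
Line D: aluminium → 14-1; tubes → 14-1-4; hot-rolled → 14-1-4-1. Scheduled 16%. Cassovia agreement on 14-2-3-2: 14-1-4-1 not covered. → 16%.
Sum: 13% + 13% + 3% + 16% = 45%.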